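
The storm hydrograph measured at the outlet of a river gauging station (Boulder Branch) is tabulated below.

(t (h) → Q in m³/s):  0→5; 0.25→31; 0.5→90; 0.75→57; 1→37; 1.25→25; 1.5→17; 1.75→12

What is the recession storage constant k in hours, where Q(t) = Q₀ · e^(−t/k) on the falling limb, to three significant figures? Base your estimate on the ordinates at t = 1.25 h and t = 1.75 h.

k ≈ 0.681 h

On the falling limb, Q drops from 25 to 12 m³/s between t = 1.25 h and t = 1.75 h (Δt = 0.5 h).
k = −Δt / ln(Q₂/Q₁) = −0.5 / ln(12/25) = 0.681 h.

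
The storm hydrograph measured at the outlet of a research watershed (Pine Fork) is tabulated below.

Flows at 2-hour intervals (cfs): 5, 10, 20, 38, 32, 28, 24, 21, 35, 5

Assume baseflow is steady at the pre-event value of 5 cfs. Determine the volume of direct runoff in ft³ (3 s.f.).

V ≈ 1.21 × 10^6 ft³

Direct-runoff ordinates (Q − Q_b): 0.0, 5.0, 15.0, 33.0, 27.0, 23.0, 19.0, 16.0, 30.0, 0.0 cfs.
ΣQ_DR = 168.0 cfs.
With Δt = 2 h = 7200 s, V = ΣQ_DR · Δt = 168.0 × 7200 = 1.21 × 10^6 ft³.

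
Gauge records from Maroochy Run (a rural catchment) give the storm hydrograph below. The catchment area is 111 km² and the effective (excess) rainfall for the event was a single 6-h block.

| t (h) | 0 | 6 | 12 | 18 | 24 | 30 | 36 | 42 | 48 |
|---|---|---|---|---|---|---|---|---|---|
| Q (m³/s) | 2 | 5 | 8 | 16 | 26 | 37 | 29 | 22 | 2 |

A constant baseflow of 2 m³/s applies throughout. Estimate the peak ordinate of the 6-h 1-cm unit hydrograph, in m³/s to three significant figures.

Direct runoff: 0.0, 3.0, 6.0, 14.0, 24.0, 35.0, 27.0, 20.0, 0.0 m³/s; ΣQ_DR = 129.0 m³/s, peak = 35.0 m³/s.
Runoff depth d = ΣQ_DR·Δt / A = 129.0 × 21600 / (111 km²) = 25.10 mm.
The 1-cm UH is the DRH scaled by (10 mm)/d, so U_p = 35.0 × 10/25.10 = 13.9 m³/s.

U_p ≈ 13.9 m³/s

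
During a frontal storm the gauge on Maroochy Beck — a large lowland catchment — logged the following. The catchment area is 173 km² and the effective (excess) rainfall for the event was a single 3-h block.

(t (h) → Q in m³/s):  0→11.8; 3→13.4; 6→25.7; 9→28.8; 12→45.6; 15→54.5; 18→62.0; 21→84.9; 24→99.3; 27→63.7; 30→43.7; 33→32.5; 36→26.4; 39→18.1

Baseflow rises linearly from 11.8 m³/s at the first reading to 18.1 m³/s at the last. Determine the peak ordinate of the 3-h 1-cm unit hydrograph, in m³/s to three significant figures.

Direct runoff: 0.00, 1.12, 12.93, 15.55, 31.86, 40.28, 47.29, 69.71, 83.62, 47.54, 27.05, 15.37, 8.78, 0.00 m³/s; ΣQ_DR = 401.1 m³/s, peak = 83.62 m³/s.
Runoff depth d = ΣQ_DR·Δt / A = 401.1 × 10800 / (173 km²) = 25.04 mm.
The 1-cm UH is the DRH scaled by (10 mm)/d, so U_p = 83.62 × 10/25.04 = 33.4 m³/s.

U_p ≈ 33.4 m³/s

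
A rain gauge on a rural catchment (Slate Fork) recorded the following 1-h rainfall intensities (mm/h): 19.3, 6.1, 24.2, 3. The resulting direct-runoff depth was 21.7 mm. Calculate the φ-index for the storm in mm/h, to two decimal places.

φ ≈ 10.90 mm/h

Only the 2 blocks with intensity above φ contribute runoff: 19.3, 24.2 mm/h.
Σ(I−φ)·Δt = d  ⇒  (19.3+24.2 − 2φ)·1 = 21.7
φ = (43.50 − 21.7/1) / 2 = 10.90 mm/h.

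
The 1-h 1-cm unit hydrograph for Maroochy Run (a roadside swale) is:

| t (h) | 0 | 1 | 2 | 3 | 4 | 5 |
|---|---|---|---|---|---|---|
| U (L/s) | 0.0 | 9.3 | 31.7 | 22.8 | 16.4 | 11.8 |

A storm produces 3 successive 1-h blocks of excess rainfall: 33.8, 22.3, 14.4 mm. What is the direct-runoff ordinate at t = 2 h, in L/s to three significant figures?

By discrete convolution, Q_j = Σ (P_i / 10 mm) · U_{j−i}.
At t = 2 h (j=2): Q = (33.8/10)·31.7 + (22.3/10)·9.3 + (14.4/10)·0.0 = 128 L/s.

Q ≈ 128 L/s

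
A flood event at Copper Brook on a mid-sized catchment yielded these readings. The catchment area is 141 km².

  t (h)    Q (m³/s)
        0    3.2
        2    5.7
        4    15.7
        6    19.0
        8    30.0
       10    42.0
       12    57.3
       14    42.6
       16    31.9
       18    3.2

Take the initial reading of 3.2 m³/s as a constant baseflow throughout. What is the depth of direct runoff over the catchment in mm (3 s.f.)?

Direct runoff: 0.0, 2.5, 12.5, 15.8, 26.8, 38.8, 54.1, 39.4, 28.7, 0.0 m³/s; ΣQ_DR = 218.6 m³/s.
V = ΣQ_DR · Δt = 218.6 × 7200 s = 1.574 × 10^6 m³.
Over A = 141 km², depth = V / A = 11.2 mm.

d ≈ 11.2 mm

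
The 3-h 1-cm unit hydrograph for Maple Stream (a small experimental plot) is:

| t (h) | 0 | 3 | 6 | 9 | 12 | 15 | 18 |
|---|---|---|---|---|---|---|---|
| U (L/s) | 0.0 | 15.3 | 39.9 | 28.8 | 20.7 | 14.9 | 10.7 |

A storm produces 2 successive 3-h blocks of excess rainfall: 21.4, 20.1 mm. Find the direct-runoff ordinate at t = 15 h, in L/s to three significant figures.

Q ≈ 73.5 L/s

By discrete convolution, Q_j = Σ (P_i / 10 mm) · U_{j−i}.
At t = 15 h (j=5): Q = (21.4/10)·14.9 + (20.1/10)·20.7 = 73.5 L/s.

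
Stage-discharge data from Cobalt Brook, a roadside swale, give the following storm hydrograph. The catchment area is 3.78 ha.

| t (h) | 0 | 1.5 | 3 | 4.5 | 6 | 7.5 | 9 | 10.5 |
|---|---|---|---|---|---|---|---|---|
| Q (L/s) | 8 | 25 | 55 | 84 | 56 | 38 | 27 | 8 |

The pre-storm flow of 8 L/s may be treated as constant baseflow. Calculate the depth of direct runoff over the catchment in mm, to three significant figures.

d ≈ 33.9 mm

Direct runoff: 0.0, 17.0, 47.0, 76.0, 48.0, 30.0, 19.0, 0.0 L/s; ΣQ_DR = 237.0 L/s.
V = ΣQ_DR · Δt = 237.0 × 5400 s = 1.280 × 10^6 L.
Over A = 3.78 ha, depth = V / A = 33.9 mm.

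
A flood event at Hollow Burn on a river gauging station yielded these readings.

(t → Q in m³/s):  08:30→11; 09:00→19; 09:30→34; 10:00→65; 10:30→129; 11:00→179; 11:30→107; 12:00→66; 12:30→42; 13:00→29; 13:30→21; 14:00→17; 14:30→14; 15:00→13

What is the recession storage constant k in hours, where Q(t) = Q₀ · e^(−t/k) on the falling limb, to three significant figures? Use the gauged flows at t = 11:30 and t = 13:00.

On the falling limb, Q drops from 107 to 29 m³/s between t = 11:30 and t = 13:00 (Δt = 1.5 h).
k = −Δt / ln(Q₂/Q₁) = −1.5 / ln(29/107) = 1.15 h.

k ≈ 1.15 h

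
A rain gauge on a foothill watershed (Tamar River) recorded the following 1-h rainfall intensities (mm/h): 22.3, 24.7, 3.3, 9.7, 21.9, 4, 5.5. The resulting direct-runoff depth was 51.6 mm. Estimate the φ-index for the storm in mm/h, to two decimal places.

Only the 4 blocks with intensity above φ contribute runoff: 22.3, 24.7, 9.7, 21.9 mm/h.
Σ(I−φ)·Δt = d  ⇒  (22.3+24.7+9.7+21.9 − 4φ)·1 = 51.6
φ = (78.60 − 51.6/1) / 4 = 6.75 mm/h.

φ ≈ 6.75 mm/h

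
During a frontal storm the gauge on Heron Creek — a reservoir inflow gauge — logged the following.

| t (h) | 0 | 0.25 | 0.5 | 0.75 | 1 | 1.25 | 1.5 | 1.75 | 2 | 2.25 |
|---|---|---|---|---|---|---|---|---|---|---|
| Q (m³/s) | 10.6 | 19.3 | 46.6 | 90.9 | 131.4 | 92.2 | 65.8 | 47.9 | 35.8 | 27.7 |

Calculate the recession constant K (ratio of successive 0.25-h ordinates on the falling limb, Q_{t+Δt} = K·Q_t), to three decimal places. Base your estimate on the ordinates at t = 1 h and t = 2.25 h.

K ≈ 0.732

Using the recession-limb readings at t = 1 h and t = 2.25 h: Q falls from 131.4 to 27.7 m³/s over 5 intervals.
K = (Q₂/Q₁)^(1/5) = (27.7/131.4)^(1/5) = 0.732.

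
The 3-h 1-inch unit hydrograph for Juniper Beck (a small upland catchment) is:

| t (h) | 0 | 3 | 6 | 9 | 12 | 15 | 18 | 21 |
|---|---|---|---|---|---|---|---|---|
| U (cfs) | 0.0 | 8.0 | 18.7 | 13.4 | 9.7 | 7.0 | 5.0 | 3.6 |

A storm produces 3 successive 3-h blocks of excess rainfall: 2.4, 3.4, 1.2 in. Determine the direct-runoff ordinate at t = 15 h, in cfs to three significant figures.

By discrete convolution, Q_j = Σ (P_i / 1 in) · U_{j−i}.
At t = 15 h (j=5): Q = (2.4/1)·7.0 + (3.4/1)·9.7 + (1.2/1)·13.4 = 65.9 cfs.

Q ≈ 65.9 cfs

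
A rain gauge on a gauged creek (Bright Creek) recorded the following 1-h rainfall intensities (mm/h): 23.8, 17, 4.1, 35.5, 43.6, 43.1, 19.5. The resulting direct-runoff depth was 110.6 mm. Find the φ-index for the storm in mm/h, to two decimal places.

Only the 6 blocks with intensity above φ contribute runoff: 23.8, 17, 35.5, 43.6, 43.1, 19.5 mm/h.
Σ(I−φ)·Δt = d  ⇒  (23.8+17+35.5+43.6+43.1+19.5 − 6φ)·1 = 110.6
φ = (182.5 − 110.6/1) / 6 = 11.98 mm/h.

φ ≈ 11.98 mm/h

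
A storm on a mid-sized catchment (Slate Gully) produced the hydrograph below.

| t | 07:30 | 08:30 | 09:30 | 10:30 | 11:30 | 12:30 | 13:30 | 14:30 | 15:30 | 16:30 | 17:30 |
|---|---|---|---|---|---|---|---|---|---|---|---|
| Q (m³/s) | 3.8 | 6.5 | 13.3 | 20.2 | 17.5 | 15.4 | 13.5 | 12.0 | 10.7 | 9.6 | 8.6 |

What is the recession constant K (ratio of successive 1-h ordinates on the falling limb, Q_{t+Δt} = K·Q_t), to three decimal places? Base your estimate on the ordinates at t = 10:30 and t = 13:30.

K ≈ 0.874

Using the recession-limb readings at t = 10:30 and t = 13:30: Q falls from 20.2 to 13.5 m³/s over 3 intervals.
K = (Q₂/Q₁)^(1/3) = (13.5/20.2)^(1/3) = 0.874.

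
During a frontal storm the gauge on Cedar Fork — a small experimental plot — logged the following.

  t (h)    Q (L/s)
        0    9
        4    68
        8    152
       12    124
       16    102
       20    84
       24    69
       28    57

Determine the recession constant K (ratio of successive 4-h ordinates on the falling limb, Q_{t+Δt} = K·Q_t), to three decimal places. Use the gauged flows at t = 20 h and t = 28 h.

K ≈ 0.824

Using the recession-limb readings at t = 20 h and t = 28 h: Q falls from 84 to 57 L/s over 2 intervals.
K = (Q₂/Q₁)^(1/2) = (57/84)^(1/2) = 0.824.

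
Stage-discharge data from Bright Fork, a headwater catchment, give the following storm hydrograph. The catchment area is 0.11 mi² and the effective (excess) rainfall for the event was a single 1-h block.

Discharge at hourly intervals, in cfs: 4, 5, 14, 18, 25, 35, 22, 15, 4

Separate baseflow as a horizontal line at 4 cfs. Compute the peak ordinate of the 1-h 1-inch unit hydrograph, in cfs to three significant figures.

Direct runoff: 0.0, 1.0, 10.0, 14.0, 21.0, 31.0, 18.0, 11.0, 0.0 cfs; ΣQ_DR = 106.0 cfs, peak = 31.0 cfs.
Runoff depth d = ΣQ_DR·Δt / A = 106.0 × 3600 / (0.11 mi²) = 1.493 in.
The 1-inch UH is the DRH scaled by (1 in)/d, so U_p = 31.0 × 1/1.493 = 20.8 cfs.

U_p ≈ 20.8 cfs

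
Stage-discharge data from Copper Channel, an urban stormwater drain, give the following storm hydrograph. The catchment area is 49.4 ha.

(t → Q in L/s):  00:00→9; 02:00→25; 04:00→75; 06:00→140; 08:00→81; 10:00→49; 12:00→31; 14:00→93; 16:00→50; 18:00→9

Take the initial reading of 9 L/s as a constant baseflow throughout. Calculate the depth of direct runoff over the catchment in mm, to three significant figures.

Direct runoff: 0.0, 16.0, 66.0, 131.0, 72.0, 40.0, 22.0, 84.0, 41.0, 0.0 L/s; ΣQ_DR = 472.0 L/s.
V = ΣQ_DR · Δt = 472.0 × 7200 s = 3.398 × 10^6 L.
Over A = 49.4 ha, depth = V / A = 6.88 mm.

d ≈ 6.88 mm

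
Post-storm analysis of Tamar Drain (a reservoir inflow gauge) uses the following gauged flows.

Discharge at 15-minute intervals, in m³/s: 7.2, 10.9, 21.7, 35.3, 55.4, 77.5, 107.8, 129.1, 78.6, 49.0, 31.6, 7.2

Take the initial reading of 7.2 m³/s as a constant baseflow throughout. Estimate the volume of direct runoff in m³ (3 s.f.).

V ≈ 4.72 × 10^5 m³

Direct-runoff ordinates (Q − Q_b): 0.0, 3.7, 14.5, 28.1, 48.2, 70.3, 100.6, 121.9, 71.4, 41.8, 24.4, 0.0 m³/s.
ΣQ_DR = 524.9 m³/s.
With Δt = 0.25 h = 900 s, V = ΣQ_DR · Δt = 524.9 × 900 = 4.72 × 10^5 m³.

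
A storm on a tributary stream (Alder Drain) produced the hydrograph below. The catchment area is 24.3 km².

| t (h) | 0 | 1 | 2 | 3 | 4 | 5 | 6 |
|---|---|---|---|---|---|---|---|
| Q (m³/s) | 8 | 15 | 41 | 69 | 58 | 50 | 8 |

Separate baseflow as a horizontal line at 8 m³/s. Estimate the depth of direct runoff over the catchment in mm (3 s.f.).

d ≈ 28.6 mm

Direct runoff: 0.0, 7.0, 33.0, 61.0, 50.0, 42.0, 0.0 m³/s; ΣQ_DR = 193.0 m³/s.
V = ΣQ_DR · Δt = 193.0 × 3600 s = 6.948 × 10^5 m³.
Over A = 24.3 km², depth = V / A = 28.6 mm.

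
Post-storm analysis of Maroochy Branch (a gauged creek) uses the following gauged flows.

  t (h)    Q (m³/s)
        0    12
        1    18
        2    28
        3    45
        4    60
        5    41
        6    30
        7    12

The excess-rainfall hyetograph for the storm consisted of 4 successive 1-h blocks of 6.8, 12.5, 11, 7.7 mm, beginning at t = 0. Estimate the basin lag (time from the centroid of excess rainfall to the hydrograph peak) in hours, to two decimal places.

t_L ≈ 1.98 h

Centroid of excess rainfall: t_c = Σ P_i·t̄_i / ΣP_i = 2.0158 h (block centres at 0.5, 1.5, 2.5, 3.5 h).
Hydrograph peak occurs at t = 4 h, so basin lag t_L = 4 − 2.0158 = 1.98 h.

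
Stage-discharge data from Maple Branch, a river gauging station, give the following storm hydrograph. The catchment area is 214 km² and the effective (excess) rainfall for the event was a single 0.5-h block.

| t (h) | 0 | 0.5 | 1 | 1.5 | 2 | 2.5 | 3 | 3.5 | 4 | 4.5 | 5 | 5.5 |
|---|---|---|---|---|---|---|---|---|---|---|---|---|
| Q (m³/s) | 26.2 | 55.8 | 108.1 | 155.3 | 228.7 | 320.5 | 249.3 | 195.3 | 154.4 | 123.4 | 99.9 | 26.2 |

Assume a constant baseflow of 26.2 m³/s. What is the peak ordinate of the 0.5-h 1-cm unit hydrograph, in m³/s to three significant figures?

U_p ≈ 245 m³/s

Direct runoff: 0.0, 29.6, 81.9, 129.1, 202.5, 294.3, 223.1, 169.1, 128.2, 97.2, 73.7, 0.0 m³/s; ΣQ_DR = 1429 m³/s, peak = 294.3 m³/s.
Runoff depth d = ΣQ_DR·Δt / A = 1429 × 1800 / (214 km²) = 12.02 mm.
The 1-cm UH is the DRH scaled by (10 mm)/d, so U_p = 294.3 × 10/12.02 = 245 m³/s.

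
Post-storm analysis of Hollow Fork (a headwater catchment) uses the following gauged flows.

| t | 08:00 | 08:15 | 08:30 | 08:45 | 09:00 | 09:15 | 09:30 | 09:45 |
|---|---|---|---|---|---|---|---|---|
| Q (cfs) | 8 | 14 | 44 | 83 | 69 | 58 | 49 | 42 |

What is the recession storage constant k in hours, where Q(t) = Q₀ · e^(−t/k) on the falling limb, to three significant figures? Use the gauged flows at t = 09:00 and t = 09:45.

On the falling limb, Q drops from 69 to 42 cfs between t = 09:00 and t = 09:45 (Δt = 0.75 h).
k = −Δt / ln(Q₂/Q₁) = −0.75 / ln(42/69) = 1.51 h.

k ≈ 1.51 h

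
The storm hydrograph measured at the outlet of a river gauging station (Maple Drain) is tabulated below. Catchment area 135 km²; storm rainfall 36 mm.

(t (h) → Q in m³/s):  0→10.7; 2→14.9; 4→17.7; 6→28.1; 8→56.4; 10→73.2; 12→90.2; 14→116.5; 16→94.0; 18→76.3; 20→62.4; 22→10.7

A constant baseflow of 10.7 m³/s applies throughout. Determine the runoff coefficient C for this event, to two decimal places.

C ≈ 0.77

ΣQ_DR = 522.7 m³/s; V = ΣQ_DR·Δt = 3.763 × 10^6 m³.
Runoff depth d = V / A = 27.88 mm.
C = d / P = 27.88 / 36 = 0.77.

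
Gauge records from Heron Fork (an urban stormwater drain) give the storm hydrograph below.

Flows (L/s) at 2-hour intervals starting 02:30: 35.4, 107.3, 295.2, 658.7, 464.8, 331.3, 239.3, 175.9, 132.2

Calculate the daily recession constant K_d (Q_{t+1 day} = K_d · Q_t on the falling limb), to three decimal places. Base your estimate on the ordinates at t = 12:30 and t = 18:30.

Between t = 12:30 and t = 18:30 the flow falls from 331.3 to 132.2 L/s over 3×2 h = 6 h.
Per-interval ratio K = (132.2/331.3)^(1/3) = 0.7362; K_d = K^(24/2) = 0.025.

K_d ≈ 0.025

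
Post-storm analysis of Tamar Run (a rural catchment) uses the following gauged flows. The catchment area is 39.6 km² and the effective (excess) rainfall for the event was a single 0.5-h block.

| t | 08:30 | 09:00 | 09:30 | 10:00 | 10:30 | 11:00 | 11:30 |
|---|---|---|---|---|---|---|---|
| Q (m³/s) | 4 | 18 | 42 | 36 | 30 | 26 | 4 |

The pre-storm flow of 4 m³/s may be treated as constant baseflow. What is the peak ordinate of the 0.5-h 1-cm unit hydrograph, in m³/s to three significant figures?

U_p ≈ 63.3 m³/s

Direct runoff: 0.0, 14.0, 38.0, 32.0, 26.0, 22.0, 0.0 m³/s; ΣQ_DR = 132.0 m³/s, peak = 38.0 m³/s.
Runoff depth d = ΣQ_DR·Δt / A = 132.0 × 1800 / (39.6 km²) = 6.000 mm.
The 1-cm UH is the DRH scaled by (10 mm)/d, so U_p = 38.0 × 10/6.000 = 63.3 m³/s.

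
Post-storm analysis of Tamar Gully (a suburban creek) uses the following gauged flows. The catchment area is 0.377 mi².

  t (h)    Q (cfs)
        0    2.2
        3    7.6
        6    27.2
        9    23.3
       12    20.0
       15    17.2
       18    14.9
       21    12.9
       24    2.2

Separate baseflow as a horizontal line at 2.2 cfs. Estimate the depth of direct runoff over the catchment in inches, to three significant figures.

Direct runoff: 0.0, 5.4, 25.0, 21.1, 17.8, 15.0, 12.7, 10.7, 0.0 cfs; ΣQ_DR = 107.7 cfs.
V = ΣQ_DR · Δt = 107.7 × 10800 s = 1.163 × 10^6 ft³.
Over A = 0.377 mi², depth = V / A = 1.33 in.

d ≈ 1.33 in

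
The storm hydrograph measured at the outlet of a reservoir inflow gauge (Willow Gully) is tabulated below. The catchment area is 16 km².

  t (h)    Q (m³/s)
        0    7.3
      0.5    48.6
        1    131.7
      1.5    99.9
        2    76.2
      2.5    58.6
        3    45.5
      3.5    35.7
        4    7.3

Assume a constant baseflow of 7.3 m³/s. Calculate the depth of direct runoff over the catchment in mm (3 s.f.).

d ≈ 50.1 mm

Direct runoff: 0.0, 41.3, 124.4, 92.6, 68.9, 51.3, 38.2, 28.4, 0.0 m³/s; ΣQ_DR = 445.1 m³/s.
V = ΣQ_DR · Δt = 445.1 × 1800 s = 8.012 × 10^5 m³.
Over A = 16 km², depth = V / A = 50.1 mm.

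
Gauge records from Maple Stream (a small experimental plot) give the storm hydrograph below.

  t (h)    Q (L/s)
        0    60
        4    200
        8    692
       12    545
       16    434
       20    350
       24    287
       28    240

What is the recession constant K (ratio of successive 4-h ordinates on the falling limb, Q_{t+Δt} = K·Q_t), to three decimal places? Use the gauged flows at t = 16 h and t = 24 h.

K ≈ 0.813

Using the recession-limb readings at t = 16 h and t = 24 h: Q falls from 434 to 287 L/s over 2 intervals.
K = (Q₂/Q₁)^(1/2) = (287/434)^(1/2) = 0.813.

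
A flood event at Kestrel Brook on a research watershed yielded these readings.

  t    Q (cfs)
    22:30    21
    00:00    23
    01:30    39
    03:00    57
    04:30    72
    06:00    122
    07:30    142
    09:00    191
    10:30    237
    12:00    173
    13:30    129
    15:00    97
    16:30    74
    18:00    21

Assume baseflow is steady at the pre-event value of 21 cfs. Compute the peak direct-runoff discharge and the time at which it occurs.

Q_p = 216.0 cfs at t = 10:30

Subtracting baseflow gives direct-runoff ordinates: 0.0, 2.0, 18.0, 36.0, 51.0, 101.0, 121.0, 170.0, 216.0, 152.0, 108.0, 76.0, 53.0, 0.0 cfs.
The maximum is 216.0 cfs, occurring at the reading for t = 10:30.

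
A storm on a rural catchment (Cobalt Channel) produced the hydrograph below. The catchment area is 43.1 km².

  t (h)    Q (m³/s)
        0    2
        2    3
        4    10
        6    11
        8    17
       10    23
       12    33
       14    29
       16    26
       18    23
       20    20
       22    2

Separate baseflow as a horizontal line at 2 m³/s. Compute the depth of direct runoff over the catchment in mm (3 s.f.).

d ≈ 29.2 mm

Direct runoff: 0.0, 1.0, 8.0, 9.0, 15.0, 21.0, 31.0, 27.0, 24.0, 21.0, 18.0, 0.0 m³/s; ΣQ_DR = 175.0 m³/s.
V = ΣQ_DR · Δt = 175.0 × 7200 s = 1.260 × 10^6 m³.
Over A = 43.1 km², depth = V / A = 29.2 mm.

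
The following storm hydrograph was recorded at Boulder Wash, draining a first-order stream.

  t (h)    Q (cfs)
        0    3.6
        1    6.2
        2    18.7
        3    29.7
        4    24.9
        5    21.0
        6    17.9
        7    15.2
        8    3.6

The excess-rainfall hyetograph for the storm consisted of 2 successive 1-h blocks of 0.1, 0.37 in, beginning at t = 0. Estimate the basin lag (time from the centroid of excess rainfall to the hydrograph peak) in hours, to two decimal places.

t_L ≈ 1.71 h

Centroid of excess rainfall: t_c = Σ P_i·t̄_i / ΣP_i = 1.2872 h (block centres at 0.5, 1.5 h).
Hydrograph peak occurs at t = 3 h, so basin lag t_L = 3 − 1.2872 = 1.71 h.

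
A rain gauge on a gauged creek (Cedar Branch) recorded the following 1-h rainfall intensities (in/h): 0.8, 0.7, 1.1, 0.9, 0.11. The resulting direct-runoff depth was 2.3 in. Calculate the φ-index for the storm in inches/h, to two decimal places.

φ ≈ 0.30 in/h

Only the 4 blocks with intensity above φ contribute runoff: 0.8, 0.7, 1.1, 0.9 in/h.
Σ(I−φ)·Δt = d  ⇒  (0.8+0.7+1.1+0.9 − 4φ)·1 = 2.3
φ = (3.500 − 2.3/1) / 4 = 0.30 in/h.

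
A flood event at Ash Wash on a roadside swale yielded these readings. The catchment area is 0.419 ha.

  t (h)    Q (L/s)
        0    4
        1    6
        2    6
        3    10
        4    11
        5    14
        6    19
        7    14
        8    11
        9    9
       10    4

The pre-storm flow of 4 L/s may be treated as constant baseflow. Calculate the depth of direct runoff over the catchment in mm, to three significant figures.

d ≈ 55.0 mm

Direct runoff: 0.0, 2.0, 2.0, 6.0, 7.0, 10.0, 15.0, 10.0, 7.0, 5.0, 0.0 L/s; ΣQ_DR = 64.00 L/s.
V = ΣQ_DR · Δt = 64.00 × 3600 s = 2.304 × 10^5 L.
Over A = 0.419 ha, depth = V / A = 55.0 mm.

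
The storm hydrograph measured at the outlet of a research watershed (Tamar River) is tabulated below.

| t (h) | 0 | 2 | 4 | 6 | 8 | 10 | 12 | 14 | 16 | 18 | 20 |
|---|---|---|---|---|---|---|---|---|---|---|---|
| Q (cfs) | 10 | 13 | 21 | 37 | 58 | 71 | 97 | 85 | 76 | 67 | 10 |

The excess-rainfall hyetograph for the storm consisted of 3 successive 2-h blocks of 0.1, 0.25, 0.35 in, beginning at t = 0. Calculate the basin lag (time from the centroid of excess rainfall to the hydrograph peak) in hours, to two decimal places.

Centroid of excess rainfall: t_c = Σ P_i·t̄_i / ΣP_i = 3.7143 h (block centres at 1, 3, 5 h).
Hydrograph peak occurs at t = 12 h, so basin lag t_L = 12 − 3.7143 = 8.29 h.

t_L ≈ 8.29 h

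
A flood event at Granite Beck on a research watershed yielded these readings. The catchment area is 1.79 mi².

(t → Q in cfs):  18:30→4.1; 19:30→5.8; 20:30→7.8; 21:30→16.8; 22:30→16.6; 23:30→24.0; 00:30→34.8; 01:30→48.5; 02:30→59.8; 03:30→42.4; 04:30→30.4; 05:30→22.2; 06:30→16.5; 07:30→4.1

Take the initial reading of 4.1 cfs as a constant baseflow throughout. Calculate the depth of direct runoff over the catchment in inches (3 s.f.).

Direct runoff: 0.0, 1.7, 3.7, 12.7, 12.5, 19.9, 30.7, 44.4, 55.7, 38.3, 26.3, 18.1, 12.4, 0.0 cfs; ΣQ_DR = 276.4 cfs.
V = ΣQ_DR · Δt = 276.4 × 3600 s = 9.950 × 10^5 ft³.
Over A = 1.79 mi², depth = V / A = 0.239 in.

d ≈ 0.239 in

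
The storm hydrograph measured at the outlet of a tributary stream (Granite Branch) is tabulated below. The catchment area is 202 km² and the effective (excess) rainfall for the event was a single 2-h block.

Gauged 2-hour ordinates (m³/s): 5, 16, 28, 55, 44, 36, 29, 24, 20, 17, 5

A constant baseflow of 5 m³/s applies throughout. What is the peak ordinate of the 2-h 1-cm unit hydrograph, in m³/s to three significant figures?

U_p ≈ 62.6 m³/s

Direct runoff: 0.0, 11.0, 23.0, 50.0, 39.0, 31.0, 24.0, 19.0, 15.0, 12.0, 0.0 m³/s; ΣQ_DR = 224.0 m³/s, peak = 50.0 m³/s.
Runoff depth d = ΣQ_DR·Δt / A = 224.0 × 7200 / (202 km²) = 7.984 mm.
The 1-cm UH is the DRH scaled by (10 mm)/d, so U_p = 50.0 × 10/7.984 = 62.6 m³/s.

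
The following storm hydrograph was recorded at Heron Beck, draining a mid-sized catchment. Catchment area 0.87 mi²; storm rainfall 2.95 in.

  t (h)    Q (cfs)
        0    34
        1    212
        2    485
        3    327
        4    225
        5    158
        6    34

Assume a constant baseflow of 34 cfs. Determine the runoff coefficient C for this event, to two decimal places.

C ≈ 0.75

ΣQ_DR = 1237 cfs; V = ΣQ_DR·Δt = 4.453 × 10^6 ft³.
Runoff depth d = V / A = 2.203 in.
C = d / P = 2.203 / 2.95 = 0.75.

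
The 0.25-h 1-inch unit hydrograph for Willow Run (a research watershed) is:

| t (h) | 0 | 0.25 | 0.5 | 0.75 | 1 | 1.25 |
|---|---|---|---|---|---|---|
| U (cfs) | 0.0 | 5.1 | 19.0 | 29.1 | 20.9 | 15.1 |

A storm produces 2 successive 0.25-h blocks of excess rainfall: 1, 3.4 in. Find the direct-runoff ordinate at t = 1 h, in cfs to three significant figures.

By discrete convolution, Q_j = Σ (P_i / 1 in) · U_{j−i}.
At t = 1 h (j=4): Q = (1/1)·20.9 + (3.4/1)·29.1 = 120 cfs.

Q ≈ 120 cfs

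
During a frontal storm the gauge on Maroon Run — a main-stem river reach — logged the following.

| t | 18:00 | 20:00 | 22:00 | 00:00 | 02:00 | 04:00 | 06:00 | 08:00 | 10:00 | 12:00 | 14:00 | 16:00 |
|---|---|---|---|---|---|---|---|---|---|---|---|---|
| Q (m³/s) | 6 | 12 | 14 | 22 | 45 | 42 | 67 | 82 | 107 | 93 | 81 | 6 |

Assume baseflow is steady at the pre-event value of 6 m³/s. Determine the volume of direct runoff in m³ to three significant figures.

Direct-runoff ordinates (Q − Q_b): 0.0, 6.0, 8.0, 16.0, 39.0, 36.0, 61.0, 76.0, 101.0, 87.0, 75.0, 0.0 m³/s.
ΣQ_DR = 505.0 m³/s.
With Δt = 2 h = 7200 s, V = ΣQ_DR · Δt = 505.0 × 7200 = 3.64 × 10^6 m³.

V ≈ 3.64 × 10^6 m³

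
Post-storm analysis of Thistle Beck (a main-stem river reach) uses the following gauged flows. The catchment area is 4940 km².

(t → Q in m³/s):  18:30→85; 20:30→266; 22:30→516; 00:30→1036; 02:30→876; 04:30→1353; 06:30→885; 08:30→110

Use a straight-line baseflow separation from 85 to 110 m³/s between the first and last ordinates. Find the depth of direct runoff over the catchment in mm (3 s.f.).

d ≈ 6.34 mm

Direct runoff: 0.00, 177.43, 423.86, 940.29, 776.71, 1250.14, 778.57, 0.00 m³/s; ΣQ_DR = 4347 m³/s.
V = ΣQ_DR · Δt = 4347 × 7200 s = 3.130 × 10^7 m³.
Over A = 4940 km², depth = V / A = 6.34 mm.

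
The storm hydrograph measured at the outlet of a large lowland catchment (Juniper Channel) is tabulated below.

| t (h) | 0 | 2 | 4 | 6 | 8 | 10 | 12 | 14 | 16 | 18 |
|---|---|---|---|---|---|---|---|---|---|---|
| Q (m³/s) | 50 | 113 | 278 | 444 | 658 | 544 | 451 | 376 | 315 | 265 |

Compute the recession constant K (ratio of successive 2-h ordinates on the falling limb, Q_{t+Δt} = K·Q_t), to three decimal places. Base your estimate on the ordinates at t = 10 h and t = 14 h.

Using the recession-limb readings at t = 10 h and t = 14 h: Q falls from 544 to 376 m³/s over 2 intervals.
K = (Q₂/Q₁)^(1/2) = (376/544)^(1/2) = 0.831.

K ≈ 0.831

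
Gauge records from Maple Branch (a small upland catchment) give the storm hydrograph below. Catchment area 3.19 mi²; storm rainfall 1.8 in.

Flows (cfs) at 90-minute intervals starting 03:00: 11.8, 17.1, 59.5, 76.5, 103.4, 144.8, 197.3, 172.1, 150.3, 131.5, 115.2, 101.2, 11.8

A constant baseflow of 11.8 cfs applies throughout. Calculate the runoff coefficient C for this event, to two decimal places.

C ≈ 0.46

ΣQ_DR = 1139 cfs; V = ΣQ_DR·Δt = 6.151 × 10^6 ft³.
Runoff depth d = V / A = 0.8300 in.
C = d / P = 0.8300 / 1.8 = 0.46.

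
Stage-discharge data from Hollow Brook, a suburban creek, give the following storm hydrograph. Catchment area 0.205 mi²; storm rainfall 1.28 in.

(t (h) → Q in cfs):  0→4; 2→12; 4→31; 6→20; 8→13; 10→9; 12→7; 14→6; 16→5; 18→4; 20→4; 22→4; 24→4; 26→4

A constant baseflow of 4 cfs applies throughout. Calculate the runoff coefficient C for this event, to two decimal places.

ΣQ_DR = 71.00 cfs; V = ΣQ_DR·Δt = 5.112 × 10^5 ft³.
Runoff depth d = V / A = 1.073 in.
C = d / P = 1.073 / 1.28 = 0.84.

C ≈ 0.84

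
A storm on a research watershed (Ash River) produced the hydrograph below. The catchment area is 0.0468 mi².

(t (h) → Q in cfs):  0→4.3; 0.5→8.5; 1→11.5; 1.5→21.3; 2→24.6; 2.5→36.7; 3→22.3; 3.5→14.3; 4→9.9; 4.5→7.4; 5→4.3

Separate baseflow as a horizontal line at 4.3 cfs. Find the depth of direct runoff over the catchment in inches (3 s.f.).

d ≈ 1.95 in

Direct runoff: 0.0, 4.2, 7.2, 17.0, 20.3, 32.4, 18.0, 10.0, 5.6, 3.1, 0.0 cfs; ΣQ_DR = 117.8 cfs.
V = ΣQ_DR · Δt = 117.8 × 1800 s = 2.120 × 10^5 ft³.
Over A = 0.0468 mi², depth = V / A = 1.95 in.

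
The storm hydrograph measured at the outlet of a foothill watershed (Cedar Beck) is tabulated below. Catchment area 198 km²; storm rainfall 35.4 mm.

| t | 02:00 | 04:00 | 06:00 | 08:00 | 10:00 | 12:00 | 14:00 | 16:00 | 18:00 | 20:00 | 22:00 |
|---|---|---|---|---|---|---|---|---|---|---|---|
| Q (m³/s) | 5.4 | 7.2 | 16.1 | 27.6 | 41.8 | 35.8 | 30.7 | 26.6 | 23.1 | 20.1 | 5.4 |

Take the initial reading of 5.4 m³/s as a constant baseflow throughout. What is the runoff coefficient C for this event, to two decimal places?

C ≈ 0.19

ΣQ_DR = 180.4 m³/s; V = ΣQ_DR·Δt = 1.299 × 10^6 m³.
Runoff depth d = V / A = 6.560 mm.
C = d / P = 6.560 / 35.4 = 0.19.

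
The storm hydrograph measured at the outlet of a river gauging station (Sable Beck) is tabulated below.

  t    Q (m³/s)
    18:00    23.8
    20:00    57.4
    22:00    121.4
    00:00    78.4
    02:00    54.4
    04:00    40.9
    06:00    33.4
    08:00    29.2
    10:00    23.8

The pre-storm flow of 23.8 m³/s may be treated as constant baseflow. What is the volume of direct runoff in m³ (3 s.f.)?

Direct-runoff ordinates (Q − Q_b): 0.0, 33.6, 97.6, 54.6, 30.6, 17.1, 9.6, 5.4, 0.0 m³/s.
ΣQ_DR = 248.5 m³/s.
With Δt = 2 h = 7200 s, V = ΣQ_DR · Δt = 248.5 × 7200 = 1.79 × 10^6 m³.

V ≈ 1.79 × 10^6 m³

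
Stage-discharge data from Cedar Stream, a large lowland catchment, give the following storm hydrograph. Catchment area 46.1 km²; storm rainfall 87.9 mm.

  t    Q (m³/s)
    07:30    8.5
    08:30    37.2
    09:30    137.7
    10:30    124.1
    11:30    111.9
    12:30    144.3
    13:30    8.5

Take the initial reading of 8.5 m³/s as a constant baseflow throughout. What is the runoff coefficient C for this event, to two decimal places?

ΣQ_DR = 512.7 m³/s; V = ΣQ_DR·Δt = 1.846 × 10^6 m³.
Runoff depth d = V / A = 40.04 mm.
C = d / P = 40.04 / 87.9 = 0.46.

C ≈ 0.46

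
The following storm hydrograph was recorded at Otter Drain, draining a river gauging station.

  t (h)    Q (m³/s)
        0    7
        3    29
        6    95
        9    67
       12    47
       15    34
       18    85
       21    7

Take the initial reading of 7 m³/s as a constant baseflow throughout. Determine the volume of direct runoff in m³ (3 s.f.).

Direct-runoff ordinates (Q − Q_b): 0.0, 22.0, 88.0, 60.0, 40.0, 27.0, 78.0, 0.0 m³/s.
ΣQ_DR = 315.0 m³/s.
With Δt = 3 h = 10800 s, V = ΣQ_DR · Δt = 315.0 × 10800 = 3.40 × 10^6 m³.

V ≈ 3.40 × 10^6 m³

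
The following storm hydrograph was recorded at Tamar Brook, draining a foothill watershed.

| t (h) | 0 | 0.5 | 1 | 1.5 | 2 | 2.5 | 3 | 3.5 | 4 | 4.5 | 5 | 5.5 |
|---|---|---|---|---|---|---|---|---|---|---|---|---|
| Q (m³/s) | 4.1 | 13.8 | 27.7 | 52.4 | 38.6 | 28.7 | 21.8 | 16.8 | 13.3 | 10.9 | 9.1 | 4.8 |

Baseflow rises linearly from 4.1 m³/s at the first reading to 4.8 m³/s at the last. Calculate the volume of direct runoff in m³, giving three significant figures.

Direct-runoff ordinates (Q − Q_b): 0.00, 9.64, 23.47, 48.11, 34.25, 24.28, 17.32, 12.25, 8.69, 6.23, 4.36, 0.00 m³/s.
ΣQ_DR = 188.6 m³/s.
With Δt = 0.5 h = 1800 s, V = ΣQ_DR · Δt = 188.6 × 1800 = 3.39 × 10^5 m³.

V ≈ 3.39 × 10^5 m³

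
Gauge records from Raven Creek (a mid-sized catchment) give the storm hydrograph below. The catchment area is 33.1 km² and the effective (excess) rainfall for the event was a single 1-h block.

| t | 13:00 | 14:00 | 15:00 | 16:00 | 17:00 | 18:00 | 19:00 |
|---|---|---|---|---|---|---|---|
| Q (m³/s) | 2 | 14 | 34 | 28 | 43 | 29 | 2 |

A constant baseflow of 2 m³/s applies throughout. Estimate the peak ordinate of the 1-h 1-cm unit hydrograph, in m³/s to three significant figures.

Direct runoff: 0.0, 12.0, 32.0, 26.0, 41.0, 27.0, 0.0 m³/s; ΣQ_DR = 138.0 m³/s, peak = 41.0 m³/s.
Runoff depth d = ΣQ_DR·Δt / A = 138.0 × 3600 / (33.1 km²) = 15.01 mm.
The 1-cm UH is the DRH scaled by (10 mm)/d, so U_p = 41.0 × 10/15.01 = 27.3 m³/s.

U_p ≈ 27.3 m³/s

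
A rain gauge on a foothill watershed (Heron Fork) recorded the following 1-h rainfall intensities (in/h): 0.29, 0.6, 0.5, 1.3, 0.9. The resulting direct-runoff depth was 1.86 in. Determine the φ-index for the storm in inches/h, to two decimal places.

Only the 4 blocks with intensity above φ contribute runoff: 0.6, 0.5, 1.3, 0.9 in/h.
Σ(I−φ)·Δt = d  ⇒  (0.6+0.5+1.3+0.9 − 4φ)·1 = 1.86
φ = (3.300 − 1.86/1) / 4 = 0.36 in/h.

φ ≈ 0.36 in/h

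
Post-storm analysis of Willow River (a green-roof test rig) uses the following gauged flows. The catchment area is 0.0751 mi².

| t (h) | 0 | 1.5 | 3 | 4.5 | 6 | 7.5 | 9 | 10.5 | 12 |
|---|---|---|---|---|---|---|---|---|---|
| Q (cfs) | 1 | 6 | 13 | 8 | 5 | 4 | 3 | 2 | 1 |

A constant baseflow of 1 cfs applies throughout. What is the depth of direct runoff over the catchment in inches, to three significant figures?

Direct runoff: 0.0, 5.0, 12.0, 7.0, 4.0, 3.0, 2.0, 1.0, 0.0 cfs; ΣQ_DR = 34.00 cfs.
V = ΣQ_DR · Δt = 34.00 × 5400 s = 1.836 × 10^5 ft³.
Over A = 0.0751 mi², depth = V / A = 1.05 in.

d ≈ 1.05 in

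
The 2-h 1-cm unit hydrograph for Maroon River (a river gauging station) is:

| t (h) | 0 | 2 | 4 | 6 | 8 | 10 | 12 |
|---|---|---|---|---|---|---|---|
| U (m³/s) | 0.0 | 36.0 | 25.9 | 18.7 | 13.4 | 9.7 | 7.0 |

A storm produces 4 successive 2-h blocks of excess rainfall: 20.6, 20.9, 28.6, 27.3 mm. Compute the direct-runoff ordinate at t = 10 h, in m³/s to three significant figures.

Q ≈ 172 m³/s

By discrete convolution, Q_j = Σ (P_i / 10 mm) · U_{j−i}.
At t = 10 h (j=5): Q = (20.6/10)·9.7 + (20.9/10)·13.4 + (28.6/10)·18.7 + (27.3/10)·25.9 = 172 m³/s.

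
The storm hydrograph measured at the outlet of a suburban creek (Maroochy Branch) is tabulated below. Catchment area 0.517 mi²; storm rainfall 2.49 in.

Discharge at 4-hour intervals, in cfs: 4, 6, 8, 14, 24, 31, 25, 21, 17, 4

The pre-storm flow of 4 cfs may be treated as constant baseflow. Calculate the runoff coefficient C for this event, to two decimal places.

ΣQ_DR = 114.0 cfs; V = ΣQ_DR·Δt = 1.642 × 10^6 ft³.
Runoff depth d = V / A = 1.367 in.
C = d / P = 1.367 / 2.49 = 0.55.

C ≈ 0.55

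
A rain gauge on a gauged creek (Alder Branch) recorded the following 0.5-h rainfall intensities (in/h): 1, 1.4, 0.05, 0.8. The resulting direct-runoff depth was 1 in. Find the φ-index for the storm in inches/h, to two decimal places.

Only the 3 blocks with intensity above φ contribute runoff: 1, 1.4, 0.8 in/h.
Σ(I−φ)·Δt = d  ⇒  (1+1.4+0.8 − 3φ)·0.5 = 1
φ = (3.200 − 1/0.5) / 3 = 0.40 in/h.

φ ≈ 0.40 in/h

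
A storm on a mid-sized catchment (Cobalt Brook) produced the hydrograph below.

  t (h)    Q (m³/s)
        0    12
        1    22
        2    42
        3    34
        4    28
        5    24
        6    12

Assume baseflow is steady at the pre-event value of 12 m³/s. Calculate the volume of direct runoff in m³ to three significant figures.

V ≈ 3.24 × 10^5 m³

Direct-runoff ordinates (Q − Q_b): 0.0, 10.0, 30.0, 22.0, 16.0, 12.0, 0.0 m³/s.
ΣQ_DR = 90.00 m³/s.
With Δt = 1 h = 3600 s, V = ΣQ_DR · Δt = 90.00 × 3600 = 3.24 × 10^5 m³.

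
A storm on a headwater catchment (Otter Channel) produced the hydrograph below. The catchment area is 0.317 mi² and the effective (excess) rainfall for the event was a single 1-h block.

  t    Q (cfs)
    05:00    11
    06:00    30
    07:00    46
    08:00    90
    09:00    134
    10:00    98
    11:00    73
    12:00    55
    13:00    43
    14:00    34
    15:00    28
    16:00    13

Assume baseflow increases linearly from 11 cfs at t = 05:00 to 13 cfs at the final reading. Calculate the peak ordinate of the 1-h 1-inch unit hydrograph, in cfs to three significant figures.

Direct runoff: 0.00, 18.82, 34.64, 78.45, 122.27, 86.09, 60.91, 42.73, 30.55, 21.36, 15.18, 0.00 cfs; ΣQ_DR = 511.0 cfs, peak = 122.27 cfs.
Runoff depth d = ΣQ_DR·Δt / A = 511.0 × 3600 / (0.317 mi²) = 2.498 in.
The 1-inch UH is the DRH scaled by (1 in)/d, so U_p = 122.27 × 1/2.498 = 49.0 cfs.

U_p ≈ 49.0 cfs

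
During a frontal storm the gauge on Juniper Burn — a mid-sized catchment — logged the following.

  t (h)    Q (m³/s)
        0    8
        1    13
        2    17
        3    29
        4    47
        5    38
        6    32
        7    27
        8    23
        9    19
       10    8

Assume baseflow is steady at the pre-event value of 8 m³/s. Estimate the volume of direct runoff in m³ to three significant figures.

V ≈ 6.23 × 10^5 m³

Direct-runoff ordinates (Q − Q_b): 0.0, 5.0, 9.0, 21.0, 39.0, 30.0, 24.0, 19.0, 15.0, 11.0, 0.0 m³/s.
ΣQ_DR = 173.0 m³/s.
With Δt = 1 h = 3600 s, V = ΣQ_DR · Δt = 173.0 × 3600 = 6.23 × 10^5 m³.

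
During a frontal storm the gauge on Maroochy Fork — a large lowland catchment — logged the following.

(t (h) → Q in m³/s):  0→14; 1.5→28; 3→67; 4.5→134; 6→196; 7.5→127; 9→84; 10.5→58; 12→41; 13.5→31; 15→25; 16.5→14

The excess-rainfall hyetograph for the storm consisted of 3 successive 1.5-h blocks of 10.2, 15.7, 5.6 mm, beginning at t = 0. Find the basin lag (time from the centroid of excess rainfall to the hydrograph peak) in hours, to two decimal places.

t_L ≈ 3.97 h

Centroid of excess rainfall: t_c = Σ P_i·t̄_i / ΣP_i = 2.0310 h (block centres at 0.75, 2.25, 3.75 h).
Hydrograph peak occurs at t = 6 h, so basin lag t_L = 6 − 2.0310 = 3.97 h.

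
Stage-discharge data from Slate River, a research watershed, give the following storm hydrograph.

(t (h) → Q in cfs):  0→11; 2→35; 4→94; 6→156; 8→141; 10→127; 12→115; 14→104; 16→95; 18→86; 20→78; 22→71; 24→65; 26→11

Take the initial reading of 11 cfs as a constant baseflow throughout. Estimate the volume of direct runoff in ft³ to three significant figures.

V ≈ 7.45 × 10^6 ft³

Direct-runoff ordinates (Q − Q_b): 0.0, 24.0, 83.0, 145.0, 130.0, 116.0, 104.0, 93.0, 84.0, 75.0, 67.0, 60.0, 54.0, 0.0 cfs.
ΣQ_DR = 1035 cfs.
With Δt = 2 h = 7200 s, V = ΣQ_DR · Δt = 1035 × 7200 = 7.45 × 10^6 ft³.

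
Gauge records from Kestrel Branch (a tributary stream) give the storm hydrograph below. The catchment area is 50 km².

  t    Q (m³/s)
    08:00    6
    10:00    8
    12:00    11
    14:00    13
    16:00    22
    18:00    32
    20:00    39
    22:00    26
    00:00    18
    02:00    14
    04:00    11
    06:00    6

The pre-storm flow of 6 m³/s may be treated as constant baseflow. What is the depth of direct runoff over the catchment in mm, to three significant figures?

d ≈ 19.3 mm

Direct runoff: 0.0, 2.0, 5.0, 7.0, 16.0, 26.0, 33.0, 20.0, 12.0, 8.0, 5.0, 0.0 m³/s; ΣQ_DR = 134.0 m³/s.
V = ΣQ_DR · Δt = 134.0 × 7200 s = 9.648 × 10^5 m³.
Over A = 50 km², depth = V / A = 19.3 mm.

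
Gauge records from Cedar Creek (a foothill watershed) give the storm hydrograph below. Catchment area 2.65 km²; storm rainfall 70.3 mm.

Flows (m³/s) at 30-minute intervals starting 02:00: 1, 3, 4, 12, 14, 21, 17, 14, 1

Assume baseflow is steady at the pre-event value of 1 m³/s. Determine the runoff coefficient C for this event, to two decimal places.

ΣQ_DR = 78.00 m³/s; V = ΣQ_DR·Δt = 1.404 × 10^5 m³.
Runoff depth d = V / A = 52.98 mm.
C = d / P = 52.98 / 70.3 = 0.75.

C ≈ 0.75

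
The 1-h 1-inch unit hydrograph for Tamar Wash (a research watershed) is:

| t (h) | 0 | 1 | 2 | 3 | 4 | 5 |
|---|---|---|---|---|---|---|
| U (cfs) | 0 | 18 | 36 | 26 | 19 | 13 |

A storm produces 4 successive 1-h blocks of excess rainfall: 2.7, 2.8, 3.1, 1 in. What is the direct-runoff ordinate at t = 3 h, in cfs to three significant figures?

Q ≈ 227 cfs

By discrete convolution, Q_j = Σ (P_i / 1 in) · U_{j−i}.
At t = 3 h (j=3): Q = (2.7/1)·26 + (2.8/1)·36 + (3.1/1)·18 + (1/1)·0 = 227 cfs.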